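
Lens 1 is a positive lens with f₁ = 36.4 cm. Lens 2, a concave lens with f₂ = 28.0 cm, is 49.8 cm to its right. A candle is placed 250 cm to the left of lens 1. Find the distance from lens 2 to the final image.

Lens 1: 1/d_i1 = 1/f₁ − 1/d_o1 = 1/(36.4) − 1/(250) = 0.02347, so d_i1 = 42.60 cm.
The intermediate image is 42.60 cm to the right of lens 1, which is 49.8 − (42.60) = 7.200 cm to the left of lens 2, so d_o2 = +7.200 cm.
Lens 2 is diverging, so f₂ = −28.0 cm.
Lens 2: 1/d_i2 = 1/f₂ − 1/d_o2 = 1/(-28.0) − 1/(7.200) = -0.1746, so d_i2 = -5.73 cm.
The final image is virtual, 5.73 cm to the left of lens 2 (overall magnification ≈ -0.14).

5.73 cm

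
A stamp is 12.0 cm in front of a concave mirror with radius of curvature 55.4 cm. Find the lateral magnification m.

f = R/2 = 55.4/2 = 27.70 cm.
1/d_i = 1/f − 1/d_o = 1/(27.70) − 1/(12.0) = -0.04723, so d_i = -21.17 cm.
m = −d_i/d_o = −(-21.17)/(12.0) = +1.76.
The image is virtual, upright and enlarged, behind the mirror.

m = +1.76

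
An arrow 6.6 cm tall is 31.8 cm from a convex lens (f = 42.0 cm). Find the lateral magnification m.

1/d_i = 1/f − 1/d_o = 1/(42.00) − 1/(31.8) = -0.007637, so d_i = -130.9 cm.
m = −d_i/d_o = −(-130.9)/(31.8) = +4.12.
The image is virtual, upright and enlarged, on the same side as the object.

m = +4.12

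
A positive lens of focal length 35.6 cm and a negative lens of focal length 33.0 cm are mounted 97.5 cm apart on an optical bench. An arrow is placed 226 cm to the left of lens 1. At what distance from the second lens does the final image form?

20.7 cm

Lens 1: 1/d_i1 = 1/f₁ − 1/d_o1 = 1/(35.6) − 1/(226) = 0.02367, so d_i1 = 42.26 cm.
The intermediate image is 42.26 cm to the right of lens 1, which is 97.5 − (42.26) = 55.24 cm to the left of lens 2, so d_o2 = +55.24 cm.
Lens 2 is diverging, so f₂ = −33.0 cm.
Lens 2: 1/d_i2 = 1/f₂ − 1/d_o2 = 1/(-33.0) − 1/(55.24) = -0.04841, so d_i2 = -20.7 cm.
The final image is virtual, 20.7 cm to the left of lens 2 (overall magnification ≈ -0.070).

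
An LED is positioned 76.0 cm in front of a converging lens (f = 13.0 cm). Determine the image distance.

Lens equation: 1/v = 1/f − 1/u = 1/(13.00) − 1/(76.0) = 0.07692 − 0.01316 = 0.06377, so v = 15.7 cm.
The image is real, inverted and reduced, on the far side of the lens.

15.7 cm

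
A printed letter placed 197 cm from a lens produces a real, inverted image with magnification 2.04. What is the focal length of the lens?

f = 132 cm (converging)

m = −d_i/d_o ⇒ d_i = −m·d_o = −(-2.04)·(197) = 401.9 cm.
1/f = 1/d_o + 1/d_i = 1/(197) + 1/(401.9) = 0.007564, so f = 132 cm.
Since f is positive, the lens is converging.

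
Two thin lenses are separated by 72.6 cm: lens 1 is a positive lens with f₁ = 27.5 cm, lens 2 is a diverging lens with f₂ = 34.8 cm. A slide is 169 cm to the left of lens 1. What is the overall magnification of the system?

Lens 1: 1/d_i1 = 1/(27.5) − 1/(169) = 0.03045, so d_i1 = 32.84 cm; m₁ = −d_i1/d_o1 = -0.1943.
d_o2 = 72.6 − (32.84) = 39.76 cm.
f₂ = −34.8 cm (diverging).
Lens 2: 1/d_i2 = 1/(-34.8) − 1/(39.76) = -0.05389, so d_i2 = -18.56 cm; m₂ = −d_i2/d_o2 = +0.4667.
m = m₁·m₂ = (-0.1943)(+0.4667) = -0.0907.

m = -0.0907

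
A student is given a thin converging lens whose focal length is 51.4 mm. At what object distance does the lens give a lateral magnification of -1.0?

103 mm

m = −d_i/d_o ⇒ d_i = −m·d_o.
1/f = 1/d_o + 1/d_i = 1/d_o − 1/(m·d_o) = (1 − 1/m)/d_o, so d_o = f(1 − 1/m) = (51.40)(1 − 1/(-1.0)) = 103 mm.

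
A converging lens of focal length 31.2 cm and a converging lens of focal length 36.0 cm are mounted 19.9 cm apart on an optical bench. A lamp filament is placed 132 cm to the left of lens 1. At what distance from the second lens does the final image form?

13.2 cm

Lens 1: 1/d_i1 = 1/f₁ − 1/d_o1 = 1/(31.2) − 1/(132) = 0.02448, so d_i1 = 40.86 cm.
The intermediate image is 40.86 cm to the right of lens 1, which lies 20.96 cm to the right of lens 2 — a virtual object — so d_o2 = −20.96 cm.
Lens 2: 1/d_i2 = 1/f₂ − 1/d_o2 = 1/(36.0) − 1/(-20.96) = 0.07549, so d_i2 = 13.2 cm.
The final image is real, 13.2 cm to the right of lens 2 (overall magnification ≈ -0.20).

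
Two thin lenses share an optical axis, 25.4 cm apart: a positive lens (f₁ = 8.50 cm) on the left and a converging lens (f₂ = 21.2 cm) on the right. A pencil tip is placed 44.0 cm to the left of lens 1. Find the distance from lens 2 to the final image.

49.7 cm

Lens 1: 1/d_i1 = 1/f₁ − 1/d_o1 = 1/(8.50) − 1/(44.0) = 0.09492, so d_i1 = 10.54 cm.
The intermediate image is 10.54 cm to the right of lens 1, which is 25.4 − (10.54) = 14.86 cm to the left of lens 2, so d_o2 = +14.86 cm.
Lens 2: 1/d_i2 = 1/f₂ − 1/d_o2 = 1/(21.2) − 1/(14.86) = -0.02012, so d_i2 = -49.7 cm.
The final image is virtual, 49.7 cm to the left of lens 2 (overall magnification ≈ -0.80).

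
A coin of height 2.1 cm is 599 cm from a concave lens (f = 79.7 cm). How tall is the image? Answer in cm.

0.247 cm

For a concave lens, f = -79.7 cm.
1/d_i = 1/f − 1/d_o = 1/(-79.70) − 1/(599) = -0.01422, so d_i = -70.34 cm.
m = −d_i/d_o = +0.1174.
|h_i| = |m|·h_o = 0.1174 × 2.1 = 0.247 cm. The image is virtual, upright and reduced, on the same side as the object.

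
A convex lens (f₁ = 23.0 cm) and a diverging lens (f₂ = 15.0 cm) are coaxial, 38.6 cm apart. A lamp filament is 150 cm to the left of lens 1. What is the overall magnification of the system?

m = -0.103

Lens 1: 1/d_i1 = 1/(23.0) − 1/(150) = 0.03681, so d_i1 = 27.17 cm; m₁ = −d_i1/d_o1 = -0.1811.
d_o2 = 38.6 − (27.17) = 11.43 cm.
f₂ = −15.0 cm (diverging).
Lens 2: 1/d_i2 = 1/(-15.0) − 1/(11.43) = -0.1542, so d_i2 = -6.487 cm; m₂ = −d_i2/d_o2 = +0.5675.
m = m₁·m₂ = (-0.1811)(+0.5675) = -0.103.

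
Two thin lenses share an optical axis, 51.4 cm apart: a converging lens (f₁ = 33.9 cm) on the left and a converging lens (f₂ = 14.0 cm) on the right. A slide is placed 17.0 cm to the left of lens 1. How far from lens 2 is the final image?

16.7 cm

Lens 1: 1/d_i1 = 1/f₁ − 1/d_o1 = 1/(33.9) − 1/(17.0) = -0.02933, so d_i1 = -34.10 cm.
The intermediate image is 34.10 cm to the left of lens 1 (virtual), which is 51.4 − (-34.10) = 85.50 cm to the left of lens 2, so d_o2 = +85.50 cm.
Lens 2: 1/d_i2 = 1/f₂ − 1/d_o2 = 1/(14.0) − 1/(85.50) = 0.05973, so d_i2 = 16.7 cm.
The final image is real, 16.7 cm to the right of lens 2 (overall magnification ≈ -0.39).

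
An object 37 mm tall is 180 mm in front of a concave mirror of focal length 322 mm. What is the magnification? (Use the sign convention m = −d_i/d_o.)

m = +2.27

1/d_i = 1/f − 1/d_o = 1/(322.0) − 1/(180) = -0.002450, so d_i = -408.2 mm.
m = −d_i/d_o = −(-408.2)/(180) = +2.27.
The image is virtual, upright and enlarged, behind the mirror.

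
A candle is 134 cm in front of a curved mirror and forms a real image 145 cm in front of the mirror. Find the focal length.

f = 69.6 cm (concave)

Real image ⇒ d_i = +145 cm.
1/f = 1/d_o + 1/d_i = 1/(134) + 1/(145) = 0.01436, so f = 69.6 cm.
Since f is positive, the curved mirror is concave.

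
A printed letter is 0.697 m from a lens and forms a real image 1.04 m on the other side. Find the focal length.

f = 0.417 m (converging)

Real image ⇒ d_i = +1.04 m.
1/f = 1/d_o + 1/d_i = 1/(0.697) + 1/(1.04) = 2.396, so f = 0.417 m.
Since f is positive, the lens is converging.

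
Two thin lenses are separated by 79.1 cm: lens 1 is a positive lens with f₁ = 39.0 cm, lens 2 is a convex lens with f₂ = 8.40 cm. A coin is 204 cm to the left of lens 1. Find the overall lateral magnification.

m = +0.0883

Lens 1: 1/d_i1 = 1/(39.0) − 1/(204) = 0.02074, so d_i1 = 48.22 cm; m₁ = −d_i1/d_o1 = -0.2364.
d_o2 = 79.1 − (48.22) = 30.88 cm.
Lens 2: 1/d_i2 = 1/(8.40) − 1/(30.88) = 0.08666, so d_i2 = 11.54 cm; m₂ = −d_i2/d_o2 = -0.3737.
m = m₁·m₂ = (-0.2364)(-0.3737) = +0.0883.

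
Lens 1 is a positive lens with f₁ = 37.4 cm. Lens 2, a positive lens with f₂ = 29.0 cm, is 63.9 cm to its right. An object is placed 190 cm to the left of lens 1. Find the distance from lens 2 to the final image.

Lens 1: 1/d_i1 = 1/f₁ − 1/d_o1 = 1/(37.4) − 1/(190) = 0.02147, so d_i1 = 46.57 cm.
The intermediate image is 46.57 cm to the right of lens 1, which is 63.9 − (46.57) = 17.33 cm to the left of lens 2, so d_o2 = +17.33 cm.
Lens 2: 1/d_i2 = 1/f₂ − 1/d_o2 = 1/(29.0) − 1/(17.33) = -0.02322, so d_i2 = -43.1 cm.
The final image is virtual, 43.1 cm to the left of lens 2 (overall magnification ≈ -0.61).

43.1 cm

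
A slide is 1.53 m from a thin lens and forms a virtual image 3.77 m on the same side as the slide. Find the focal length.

f = 2.58 m (converging)

Virtual image ⇒ d_i = −3.77 m.
1/f = 1/d_o + 1/d_i = 1/(1.53) + 1/(-3.77) = 0.3883, so f = 2.58 m.
Since f is positive, the thin lens is converging.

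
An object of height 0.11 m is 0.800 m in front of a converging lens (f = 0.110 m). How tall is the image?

0.0175 m

1/d_i = 1/f − 1/d_o = 1/(0.1100) − 1/(0.800) = 7.841, so d_i = 0.1275 m.
m = −d_i/d_o = -0.1594.
|h_i| = |m|·h_o = 0.1594 × 0.11 = 0.0175 m. The image is real, inverted and reduced, on the far side of the lens.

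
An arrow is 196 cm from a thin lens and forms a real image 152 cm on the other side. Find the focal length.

f = 85.6 cm (converging)

Real image ⇒ d_i = +152 cm.
1/f = 1/d_o + 1/d_i = 1/(196) + 1/(152) = 0.01168, so f = 85.6 cm.
Since f is positive, the thin lens is converging.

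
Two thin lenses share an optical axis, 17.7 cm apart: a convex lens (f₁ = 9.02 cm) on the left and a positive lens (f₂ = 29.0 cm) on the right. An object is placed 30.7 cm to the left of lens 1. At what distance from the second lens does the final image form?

Lens 1: 1/d_i1 = 1/f₁ − 1/d_o1 = 1/(9.02) − 1/(30.7) = 0.07829, so d_i1 = 12.77 cm.
The intermediate image is 12.77 cm to the right of lens 1, which is 17.7 − (12.77) = 4.930 cm to the left of lens 2, so d_o2 = +4.930 cm.
Lens 2: 1/d_i2 = 1/f₂ − 1/d_o2 = 1/(29.0) − 1/(4.930) = -0.1684, so d_i2 = -5.94 cm.
The final image is virtual, 5.94 cm to the left of lens 2 (overall magnification ≈ -0.50).

5.94 cm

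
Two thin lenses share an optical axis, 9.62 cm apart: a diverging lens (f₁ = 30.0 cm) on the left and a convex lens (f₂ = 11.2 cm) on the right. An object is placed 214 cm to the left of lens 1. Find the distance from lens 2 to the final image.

Lens 1 is diverging, so f₁ = −30.0 cm.
Lens 1: 1/d_i1 = 1/f₁ − 1/d_o1 = 1/(-30.0) − 1/(214) = -0.03801, so d_i1 = -26.31 cm.
The intermediate image is 26.31 cm to the left of lens 1 (virtual), which is 9.62 − (-26.31) = 35.93 cm to the left of lens 2, so d_o2 = +35.93 cm.
Lens 2: 1/d_i2 = 1/f₂ − 1/d_o2 = 1/(11.2) − 1/(35.93) = 0.06145, so d_i2 = 16.3 cm.
The final image is real, 16.3 cm to the right of lens 2 (overall magnification ≈ -0.056).

16.3 cm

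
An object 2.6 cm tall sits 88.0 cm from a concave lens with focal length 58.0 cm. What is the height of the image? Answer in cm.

1.03 cm

For a concave lens, f = -58.0 cm.
1/d_i = 1/f − 1/d_o = 1/(-58.00) − 1/(88.0) = -0.02861, so d_i = -34.96 cm.
m = −d_i/d_o = +0.3973.
|h_i| = |m|·h_o = 0.3973 × 2.6 = 1.03 cm. The image is virtual, upright and reduced, on the same side as the object.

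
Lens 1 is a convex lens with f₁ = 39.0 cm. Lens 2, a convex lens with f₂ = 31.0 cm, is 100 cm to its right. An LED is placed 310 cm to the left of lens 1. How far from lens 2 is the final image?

Lens 1: 1/d_i1 = 1/f₁ − 1/d_o1 = 1/(39.0) − 1/(310) = 0.02242, so d_i1 = 44.61 cm.
The intermediate image is 44.61 cm to the right of lens 1, which is 100 − (44.61) = 55.39 cm to the left of lens 2, so d_o2 = +55.39 cm.
Lens 2: 1/d_i2 = 1/f₂ − 1/d_o2 = 1/(31.0) − 1/(55.39) = 0.01420, so d_i2 = 70.4 cm.
The final image is real, 70.4 cm to the right of lens 2 (overall magnification ≈ 0.18).

70.4 cm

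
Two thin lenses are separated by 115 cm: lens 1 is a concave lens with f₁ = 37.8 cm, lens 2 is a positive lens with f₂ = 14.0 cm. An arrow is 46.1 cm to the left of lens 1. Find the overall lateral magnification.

m = -0.0518

f₁ = −37.8 cm (diverging).
Lens 1: 1/d_i1 = 1/(-37.8) − 1/(46.1) = -0.04815, so d_i1 = -20.77 cm; m₁ = −d_i1/d_o1 = +0.4505.
d_o2 = 115 − (-20.77) = 135.8 cm.
Lens 2: 1/d_i2 = 1/(14.0) − 1/(135.8) = 0.06406, so d_i2 = 15.61 cm; m₂ = −d_i2/d_o2 = -0.1149.
m = m₁·m₂ = (+0.4505)(-0.1149) = -0.0518.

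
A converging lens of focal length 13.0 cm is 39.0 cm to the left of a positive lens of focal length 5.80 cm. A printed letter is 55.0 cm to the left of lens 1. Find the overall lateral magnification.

m = +0.111

Lens 1: 1/d_i1 = 1/(13.0) − 1/(55.0) = 0.05874, so d_i1 = 17.02 cm; m₁ = −d_i1/d_o1 = -0.3095.
d_o2 = 39.0 − (17.02) = 21.98 cm.
Lens 2: 1/d_i2 = 1/(5.80) − 1/(21.98) = 0.1269, so d_i2 = 7.879 cm; m₂ = −d_i2/d_o2 = -0.3585.
m = m₁·m₂ = (-0.3095)(-0.3585) = +0.111.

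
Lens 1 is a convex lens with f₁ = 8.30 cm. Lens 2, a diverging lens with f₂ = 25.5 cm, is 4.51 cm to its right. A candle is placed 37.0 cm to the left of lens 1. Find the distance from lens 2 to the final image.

8.17 cm

Lens 1: 1/d_i1 = 1/f₁ − 1/d_o1 = 1/(8.30) − 1/(37.0) = 0.09345, so d_i1 = 10.70 cm.
The intermediate image is 10.70 cm to the right of lens 1, which lies 6.190 cm to the right of lens 2 — a virtual object — so d_o2 = −6.190 cm.
Lens 2 is diverging, so f₂ = −25.5 cm.
Lens 2: 1/d_i2 = 1/f₂ − 1/d_o2 = 1/(-25.5) − 1/(-6.190) = 0.1223, so d_i2 = 8.17 cm.
The final image is real, 8.17 cm to the right of lens 2 (overall magnification ≈ -0.38).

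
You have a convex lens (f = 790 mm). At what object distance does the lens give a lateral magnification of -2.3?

1130 mm

m = −d_i/d_o ⇒ d_i = −m·d_o.
1/f = 1/d_o + 1/d_i = 1/d_o − 1/(m·d_o) = (1 − 1/m)/d_o, so d_o = f(1 − 1/m) = (790.0)(1 − 1/(-2.3)) = 1130 mm.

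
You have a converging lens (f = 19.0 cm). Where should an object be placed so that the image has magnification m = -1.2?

34.8 cm

m = −d_i/d_o ⇒ d_i = −m·d_o.
1/f = 1/d_o + 1/d_i = 1/d_o − 1/(m·d_o) = (1 − 1/m)/d_o, so d_o = f(1 − 1/m) = (19.00)(1 − 1/(-1.2)) = 34.8 cm.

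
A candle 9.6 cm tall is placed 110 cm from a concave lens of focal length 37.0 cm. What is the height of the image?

2.42 cm

For a concave lens, f = -37.0 cm.
1/d_i = 1/f − 1/d_o = 1/(-37.00) − 1/(110) = -0.03612, so d_i = -27.69 cm.
m = −d_i/d_o = +0.2517.
|h_i| = |m|·h_o = 0.2517 × 9.6 = 2.42 cm. The image is virtual, upright and reduced, on the same side as the object.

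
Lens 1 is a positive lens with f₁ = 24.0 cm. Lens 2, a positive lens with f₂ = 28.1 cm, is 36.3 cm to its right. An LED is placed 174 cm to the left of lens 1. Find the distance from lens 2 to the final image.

12.1 cm

Lens 1: 1/d_i1 = 1/f₁ − 1/d_o1 = 1/(24.0) − 1/(174) = 0.03592, so d_i1 = 27.84 cm.
The intermediate image is 27.84 cm to the right of lens 1, which is 36.3 − (27.84) = 8.460 cm to the left of lens 2, so d_o2 = +8.460 cm.
Lens 2: 1/d_i2 = 1/f₂ − 1/d_o2 = 1/(28.1) − 1/(8.460) = -0.08262, so d_i2 = -12.1 cm.
The final image is virtual, 12.1 cm to the left of lens 2 (overall magnification ≈ -0.23).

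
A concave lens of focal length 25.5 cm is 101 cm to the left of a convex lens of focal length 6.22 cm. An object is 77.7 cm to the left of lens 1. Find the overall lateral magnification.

m = -0.0135

f₁ = −25.5 cm (diverging).
Lens 1: 1/d_i1 = 1/(-25.5) − 1/(77.7) = -0.05209, so d_i1 = -19.20 cm; m₁ = −d_i1/d_o1 = +0.2471.
d_o2 = 101 − (-19.20) = 120.2 cm.
Lens 2: 1/d_i2 = 1/(6.22) − 1/(120.2) = 0.1525, so d_i2 = 6.559 cm; m₂ = −d_i2/d_o2 = -0.05457.
m = m₁·m₂ = (+0.2471)(-0.05457) = -0.0135.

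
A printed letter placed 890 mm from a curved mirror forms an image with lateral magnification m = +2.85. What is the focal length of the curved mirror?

f = 1370 mm (concave)

m = −d_i/d_o ⇒ d_i = −m·d_o = −(+2.85)·(890) = -2536 mm.
1/f = 1/d_o + 1/d_i = 1/(890) + 1/(-2536) = 0.0007293, so f = 1370 mm.
Since f is positive, the curved mirror is concave.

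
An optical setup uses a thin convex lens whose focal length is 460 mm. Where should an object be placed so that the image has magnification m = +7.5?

399 mm

m = −d_i/d_o ⇒ d_i = −m·d_o.
1/f = 1/d_o + 1/d_i = 1/d_o − 1/(m·d_o) = (1 − 1/m)/d_o, so d_o = f(1 − 1/m) = (460.0)(1 − 1/(+7.5)) = 399 mm.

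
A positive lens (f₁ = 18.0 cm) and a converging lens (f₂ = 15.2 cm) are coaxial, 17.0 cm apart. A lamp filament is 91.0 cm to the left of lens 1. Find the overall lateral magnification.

m = -0.182

Lens 1: 1/d_i1 = 1/(18.0) − 1/(91.0) = 0.04457, so d_i1 = 22.44 cm; m₁ = −d_i1/d_o1 = -0.2466.
d_o2 = 17.0 − (22.44) = -5.440 cm (virtual object).
Lens 2: 1/d_i2 = 1/(15.2) − 1/(-5.440) = 0.2496, so d_i2 = 4.006 cm; m₂ = −d_i2/d_o2 = +0.7364.
m = m₁·m₂ = (-0.2466)(+0.7364) = -0.182.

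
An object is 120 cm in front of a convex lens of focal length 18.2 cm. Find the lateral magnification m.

m = -0.179

1/d_i = 1/f − 1/d_o = 1/(18.20) − 1/(120) = 0.04661, so d_i = 21.45 cm.
m = −d_i/d_o = −(21.45)/(120) = -0.179.
The image is real, inverted and reduced, on the far side of the lens.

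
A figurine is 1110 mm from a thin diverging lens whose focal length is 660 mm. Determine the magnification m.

For a diverging lens, f = -660 mm.
1/d_i = 1/f − 1/d_o = 1/(-660.0) − 1/(1110) = -0.002416, so d_i = -413.9 mm.
m = −d_i/d_o = −(-413.9)/(1110) = +0.373.
The image is virtual, upright and reduced, on the same side as the object.

m = +0.373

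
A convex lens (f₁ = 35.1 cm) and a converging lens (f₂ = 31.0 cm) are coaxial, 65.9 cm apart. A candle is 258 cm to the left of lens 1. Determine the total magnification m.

Lens 1: 1/d_i1 = 1/(35.1) − 1/(258) = 0.02461, so d_i1 = 40.63 cm; m₁ = −d_i1/d_o1 = -0.1575.
d_o2 = 65.9 − (40.63) = 25.27 cm.
Lens 2: 1/d_i2 = 1/(31.0) − 1/(25.27) = -0.007315, so d_i2 = -136.7 cm; m₂ = −d_i2/d_o2 = +5.410.
m = m₁·m₂ = (-0.1575)(+5.410) = -0.852.

m = -0.852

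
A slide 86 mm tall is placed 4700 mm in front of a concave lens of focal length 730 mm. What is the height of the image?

11.6 mm

For a concave lens, f = -730 mm.
1/d_i = 1/f − 1/d_o = 1/(-730.0) − 1/(4700) = -0.001583, so d_i = -631.9 mm.
m = −d_i/d_o = +0.1344.
|h_i| = |m|·h_o = 0.1344 × 86 = 11.6 mm. The image is virtual, upright and reduced, on the same side as the object.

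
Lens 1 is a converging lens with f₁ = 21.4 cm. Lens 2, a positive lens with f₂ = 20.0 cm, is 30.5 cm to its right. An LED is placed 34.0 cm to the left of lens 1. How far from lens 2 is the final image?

11.5 cm

Lens 1: 1/d_i1 = 1/f₁ − 1/d_o1 = 1/(21.4) − 1/(34.0) = 0.01732, so d_i1 = 57.75 cm.
The intermediate image is 57.75 cm to the right of lens 1, which lies 27.25 cm to the right of lens 2 — a virtual object — so d_o2 = −27.25 cm.
Lens 2: 1/d_i2 = 1/f₂ − 1/d_o2 = 1/(20.0) − 1/(-27.25) = 0.08670, so d_i2 = 11.5 cm.
The final image is real, 11.5 cm to the right of lens 2 (overall magnification ≈ -0.72).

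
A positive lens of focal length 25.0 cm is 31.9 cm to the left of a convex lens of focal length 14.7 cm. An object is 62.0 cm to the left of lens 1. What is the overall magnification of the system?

m = -0.402

Lens 1: 1/d_i1 = 1/(25.0) − 1/(62.0) = 0.02387, so d_i1 = 41.89 cm; m₁ = −d_i1/d_o1 = -0.6756.
d_o2 = 31.9 − (41.89) = -9.990 cm (virtual object).
Lens 2: 1/d_i2 = 1/(14.7) − 1/(-9.990) = 0.1681, so d_i2 = 5.948 cm; m₂ = −d_i2/d_o2 = +0.5954.
m = m₁·m₂ = (-0.6756)(+0.5954) = -0.402.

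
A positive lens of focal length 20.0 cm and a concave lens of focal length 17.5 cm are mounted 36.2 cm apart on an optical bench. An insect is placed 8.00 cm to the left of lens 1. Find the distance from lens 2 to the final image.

Lens 1: 1/d_i1 = 1/f₁ − 1/d_o1 = 1/(20.0) − 1/(8.00) = -0.07500, so d_i1 = -13.33 cm.
The intermediate image is 13.33 cm to the left of lens 1 (virtual), which is 36.2 − (-13.33) = 49.53 cm to the left of lens 2, so d_o2 = +49.53 cm.
Lens 2 is diverging, so f₂ = −17.5 cm.
Lens 2: 1/d_i2 = 1/f₂ − 1/d_o2 = 1/(-17.5) − 1/(49.53) = -0.07733, so d_i2 = -12.9 cm.
The final image is virtual, 12.9 cm to the left of lens 2 (overall magnification ≈ 0.44).

12.9 cm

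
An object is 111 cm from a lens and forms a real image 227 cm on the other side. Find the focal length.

Real image ⇒ d_i = +227 cm.
1/f = 1/d_o + 1/d_i = 1/(111) + 1/(227) = 0.01341, so f = 74.5 cm.
Since f is positive, the lens is converging.

f = 74.5 cm (converging)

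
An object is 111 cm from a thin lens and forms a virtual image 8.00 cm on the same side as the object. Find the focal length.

f = -8.62 cm (diverging)

Virtual image ⇒ d_i = −8.00 cm.
1/f = 1/d_o + 1/d_i = 1/(111) + 1/(-8.00) = -0.1160, so f = -8.62 cm.
Since f is negative, the thin lens is diverging.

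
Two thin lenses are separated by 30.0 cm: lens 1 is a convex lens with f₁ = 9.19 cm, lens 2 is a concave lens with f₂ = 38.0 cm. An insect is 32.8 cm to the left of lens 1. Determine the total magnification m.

m = -0.268

Lens 1: 1/d_i1 = 1/(9.19) − 1/(32.8) = 0.07833, so d_i1 = 12.77 cm; m₁ = −d_i1/d_o1 = -0.3893.
d_o2 = 30.0 − (12.77) = 17.23 cm.
f₂ = −38.0 cm (diverging).
Lens 2: 1/d_i2 = 1/(-38.0) − 1/(17.23) = -0.08435, so d_i2 = -11.85 cm; m₂ = −d_i2/d_o2 = +0.6880.
m = m₁·m₂ = (-0.3893)(+0.6880) = -0.268.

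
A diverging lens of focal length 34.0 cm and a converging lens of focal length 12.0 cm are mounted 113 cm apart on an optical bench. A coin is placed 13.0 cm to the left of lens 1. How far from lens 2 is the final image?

13.3 cm

Lens 1 is diverging, so f₁ = −34.0 cm.
Lens 1: 1/d_i1 = 1/f₁ − 1/d_o1 = 1/(-34.0) − 1/(13.0) = -0.1063, so d_i1 = -9.404 cm.
The intermediate image is 9.404 cm to the left of lens 1 (virtual), which is 113 − (-9.404) = 122.4 cm to the left of lens 2, so d_o2 = +122.4 cm.
Lens 2: 1/d_i2 = 1/f₂ − 1/d_o2 = 1/(12.0) − 1/(122.4) = 0.07516, so d_i2 = 13.3 cm.
The final image is real, 13.3 cm to the right of lens 2 (overall magnification ≈ -0.079).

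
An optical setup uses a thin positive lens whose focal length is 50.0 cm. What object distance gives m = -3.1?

66.1 cm

m = −d_i/d_o ⇒ d_i = −m·d_o.
1/f = 1/d_o + 1/d_i = 1/d_o − 1/(m·d_o) = (1 − 1/m)/d_o, so d_o = f(1 − 1/m) = (50.00)(1 − 1/(-3.1)) = 66.1 cm.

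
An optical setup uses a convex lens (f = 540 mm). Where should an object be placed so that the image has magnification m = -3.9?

m = −d_i/d_o ⇒ d_i = −m·d_o.
1/f = 1/d_o + 1/d_i = 1/d_o − 1/(m·d_o) = (1 − 1/m)/d_o, so d_o = f(1 − 1/m) = (540.0)(1 − 1/(-3.9)) = 678 mm.

678 mm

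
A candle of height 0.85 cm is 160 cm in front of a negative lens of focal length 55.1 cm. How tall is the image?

For a negative lens, f = -55.1 cm.
1/d_i = 1/f − 1/d_o = 1/(-55.10) − 1/(160) = -0.02440, so d_i = -40.99 cm.
m = −d_i/d_o = +0.2562.
|h_i| = |m|·h_o = 0.2562 × 0.85 = 0.218 cm. The image is virtual, upright and reduced, on the same side as the object.

0.218 cm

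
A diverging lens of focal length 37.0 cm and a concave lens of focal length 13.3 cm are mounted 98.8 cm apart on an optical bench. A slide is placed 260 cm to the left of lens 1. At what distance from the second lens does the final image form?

12.1 cm

Lens 1 is diverging, so f₁ = −37.0 cm.
Lens 1: 1/d_i1 = 1/f₁ − 1/d_o1 = 1/(-37.0) − 1/(260) = -0.03087, so d_i1 = -32.39 cm.
The intermediate image is 32.39 cm to the left of lens 1 (virtual), which is 98.8 − (-32.39) = 131.2 cm to the left of lens 2, so d_o2 = +131.2 cm.
Lens 2 is diverging, so f₂ = −13.3 cm.
Lens 2: 1/d_i2 = 1/f₂ − 1/d_o2 = 1/(-13.3) − 1/(131.2) = -0.08281, so d_i2 = -12.1 cm.
The final image is virtual, 12.1 cm to the left of lens 2 (overall magnification ≈ 0.011).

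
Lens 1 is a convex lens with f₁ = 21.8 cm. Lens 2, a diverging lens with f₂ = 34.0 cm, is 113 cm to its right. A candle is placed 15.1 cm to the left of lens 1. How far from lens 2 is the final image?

Lens 1: 1/d_i1 = 1/f₁ − 1/d_o1 = 1/(21.8) − 1/(15.1) = -0.02035, so d_i1 = -49.13 cm.
The intermediate image is 49.13 cm to the left of lens 1 (virtual), which is 113 − (-49.13) = 162.1 cm to the left of lens 2, so d_o2 = +162.1 cm.
Lens 2 is diverging, so f₂ = −34.0 cm.
Lens 2: 1/d_i2 = 1/f₂ − 1/d_o2 = 1/(-34.0) − 1/(162.1) = -0.03558, so d_i2 = -28.1 cm.
The final image is virtual, 28.1 cm to the left of lens 2 (overall magnification ≈ 0.56).

28.1 cm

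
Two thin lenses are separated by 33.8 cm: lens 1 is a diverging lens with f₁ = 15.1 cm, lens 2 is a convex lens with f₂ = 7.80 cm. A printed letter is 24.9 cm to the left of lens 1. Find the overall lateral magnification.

m = -0.0832

f₁ = −15.1 cm (diverging).
Lens 1: 1/d_i1 = 1/(-15.1) − 1/(24.9) = -0.1064, so d_i1 = -9.400 cm; m₁ = −d_i1/d_o1 = +0.3775.
d_o2 = 33.8 − (-9.400) = 43.20 cm.
Lens 2: 1/d_i2 = 1/(7.80) − 1/(43.20) = 0.1051, so d_i2 = 9.519 cm; m₂ = −d_i2/d_o2 = -0.2203.
m = m₁·m₂ = (+0.3775)(-0.2203) = -0.0832.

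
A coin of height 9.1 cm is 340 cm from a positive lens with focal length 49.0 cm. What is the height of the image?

1.53 cm

1/d_i = 1/f − 1/d_o = 1/(49.00) − 1/(340) = 0.01747, so d_i = 57.25 cm.
m = −d_i/d_o = -0.1684.
|h_i| = |m|·h_o = 0.1684 × 9.1 = 1.53 cm. The image is real, inverted and reduced, on the far side of the lens.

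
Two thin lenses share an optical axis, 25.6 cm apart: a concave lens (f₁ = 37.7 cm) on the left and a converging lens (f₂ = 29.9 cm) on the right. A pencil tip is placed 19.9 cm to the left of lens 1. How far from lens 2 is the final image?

132 cm

Lens 1 is diverging, so f₁ = −37.7 cm.
Lens 1: 1/d_i1 = 1/f₁ − 1/d_o1 = 1/(-37.7) − 1/(19.9) = -0.07678, so d_i1 = -13.02 cm.
The intermediate image is 13.02 cm to the left of lens 1 (virtual), which is 25.6 − (-13.02) = 38.62 cm to the left of lens 2, so d_o2 = +38.62 cm.
Lens 2: 1/d_i2 = 1/f₂ − 1/d_o2 = 1/(29.9) − 1/(38.62) = 0.007551, so d_i2 = 132 cm.
The final image is real, 132 cm to the right of lens 2 (overall magnification ≈ -2.2).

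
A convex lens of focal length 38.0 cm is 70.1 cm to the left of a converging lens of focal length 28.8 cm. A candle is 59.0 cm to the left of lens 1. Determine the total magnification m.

Lens 1: 1/d_i1 = 1/(38.0) − 1/(59.0) = 0.009367, so d_i1 = 106.8 cm; m₁ = −d_i1/d_o1 = -1.810.
d_o2 = 70.1 − (106.8) = -36.70 cm (virtual object).
Lens 2: 1/d_i2 = 1/(28.8) − 1/(-36.70) = 0.06197, so d_i2 = 16.14 cm; m₂ = −d_i2/d_o2 = +0.4397.
m = m₁·m₂ = (-1.810)(+0.4397) = -0.796.

m = -0.796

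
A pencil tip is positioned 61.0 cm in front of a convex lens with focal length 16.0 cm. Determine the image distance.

21.7 cm

Lens equation: 1/s_i = 1/f − 1/s_o = 1/(16.00) − 1/(61.0) = 0.06250 − 0.01639 = 0.04611, so s_i = 21.7 cm.
The image is real, inverted and reduced, on the far side of the lens.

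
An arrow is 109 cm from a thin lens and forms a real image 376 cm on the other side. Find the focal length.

Real image ⇒ d_i = +376 cm.
1/f = 1/d_o + 1/d_i = 1/(109) + 1/(376) = 0.01183, so f = 84.5 cm.
Since f is positive, the thin lens is converging.

f = 84.5 cm (converging)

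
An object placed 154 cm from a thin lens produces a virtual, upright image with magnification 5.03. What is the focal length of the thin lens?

m = −d_i/d_o ⇒ d_i = −m·d_o = −(+5.03)·(154) = -774.6 cm.
1/f = 1/d_o + 1/d_i = 1/(154) + 1/(-774.6) = 0.005203, so f = 192 cm.
Since f is positive, the thin lens is converging.

f = 192 cm (converging)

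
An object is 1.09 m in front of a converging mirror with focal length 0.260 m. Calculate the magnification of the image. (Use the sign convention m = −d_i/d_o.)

1/d_i = 1/f − 1/d_o = 1/(0.2600) − 1/(1.09) = 2.929, so d_i = 0.3414 m.
m = −d_i/d_o = −(0.3414)/(1.09) = -0.313.
The image is real, inverted and reduced, in front of the mirror.

m = -0.313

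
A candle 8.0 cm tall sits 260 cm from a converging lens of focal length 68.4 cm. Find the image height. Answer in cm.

2.86 cm

1/d_i = 1/f − 1/d_o = 1/(68.40) − 1/(260) = 0.01077, so d_i = 92.82 cm.
m = −d_i/d_o = -0.3570.
|h_i| = |m|·h_o = 0.3570 × 8.0 = 2.86 cm. The image is real, inverted and reduced, on the far side of the lens.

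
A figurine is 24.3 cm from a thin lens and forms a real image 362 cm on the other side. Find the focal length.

f = 22.8 cm (converging)

Real image ⇒ d_i = +362 cm.
1/f = 1/d_o + 1/d_i = 1/(24.3) + 1/(362) = 0.04391, so f = 22.8 cm.
Since f is positive, the thin lens is converging.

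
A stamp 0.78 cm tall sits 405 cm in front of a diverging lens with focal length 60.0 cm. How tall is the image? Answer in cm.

0.101 cm

For a diverging lens, f = -60.0 cm.
1/d_i = 1/f − 1/d_o = 1/(-60.00) − 1/(405) = -0.01914, so d_i = -52.26 cm.
m = −d_i/d_o = +0.1290.
|h_i| = |m|·h_o = 0.1290 × 0.78 = 0.101 cm. The image is virtual, upright and reduced, on the same side as the object.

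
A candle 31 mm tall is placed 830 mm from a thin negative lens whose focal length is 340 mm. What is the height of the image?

9.01 mm

For a negative lens, f = -340 mm.
1/d_i = 1/f − 1/d_o = 1/(-340.0) − 1/(830) = -0.004146, so d_i = -241.2 mm.
m = −d_i/d_o = +0.2906.
|h_i| = |m|·h_o = 0.2906 × 31 = 9.01 mm. The image is virtual, upright and reduced, on the same side as the object.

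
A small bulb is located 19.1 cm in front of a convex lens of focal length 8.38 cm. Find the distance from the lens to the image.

Thin-lens equation: 1/v = 1/f − 1/u = 1/(8.380) − 1/(19.1) = 0.1193 − 0.05236 = 0.06698, so v = 14.9 cm.
The image is real, inverted and reduced, on the far side of the lens.

14.9 cm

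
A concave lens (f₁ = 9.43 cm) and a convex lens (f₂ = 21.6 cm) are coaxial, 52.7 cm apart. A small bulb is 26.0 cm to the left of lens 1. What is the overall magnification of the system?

f₁ = −9.43 cm (diverging).
Lens 1: 1/d_i1 = 1/(-9.43) − 1/(26.0) = -0.1445, so d_i1 = -6.920 cm; m₁ = −d_i1/d_o1 = +0.2662.
d_o2 = 52.7 − (-6.920) = 59.62 cm.
Lens 2: 1/d_i2 = 1/(21.6) − 1/(59.62) = 0.02952, so d_i2 = 33.87 cm; m₂ = −d_i2/d_o2 = -0.5681.
m = m₁·m₂ = (+0.2662)(-0.5681) = -0.151.

m = -0.151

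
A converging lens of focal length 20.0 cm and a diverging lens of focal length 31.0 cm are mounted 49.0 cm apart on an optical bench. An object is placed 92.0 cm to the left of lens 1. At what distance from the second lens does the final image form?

13.3 cm

Lens 1: 1/d_i1 = 1/f₁ − 1/d_o1 = 1/(20.0) − 1/(92.0) = 0.03913, so d_i1 = 25.56 cm.
The intermediate image is 25.56 cm to the right of lens 1, which is 49.0 − (25.56) = 23.44 cm to the left of lens 2, so d_o2 = +23.44 cm.
Lens 2 is diverging, so f₂ = −31.0 cm.
Lens 2: 1/d_i2 = 1/f₂ − 1/d_o2 = 1/(-31.0) − 1/(23.44) = -0.07492, so d_i2 = -13.3 cm.
The final image is virtual, 13.3 cm to the left of lens 2 (overall magnification ≈ -0.16).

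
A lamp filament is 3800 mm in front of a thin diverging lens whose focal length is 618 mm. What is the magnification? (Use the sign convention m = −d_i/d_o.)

For a diverging lens, f = -618 mm.
1/d_i = 1/f − 1/d_o = 1/(-618.0) − 1/(3800) = -0.001881, so d_i = -531.6 mm.
m = −d_i/d_o = −(-531.6)/(3800) = +0.140.
The image is virtual, upright and reduced, on the same side as the object.

m = +0.140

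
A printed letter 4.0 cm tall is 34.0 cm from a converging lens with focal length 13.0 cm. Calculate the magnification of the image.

1/d_i = 1/f − 1/d_o = 1/(13.00) − 1/(34.0) = 0.04751, so d_i = 21.05 cm.
m = −d_i/d_o = −(21.05)/(34.0) = -0.619.
The image is real, inverted and reduced, on the far side of the lens.

m = -0.619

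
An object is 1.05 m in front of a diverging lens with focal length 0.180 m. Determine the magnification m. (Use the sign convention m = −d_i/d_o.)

m = +0.146

For a diverging lens, f = -0.180 m.
1/d_i = 1/f − 1/d_o = 1/(-0.1800) − 1/(1.05) = -6.508, so d_i = -0.1537 m.
m = −d_i/d_o = −(-0.1537)/(1.05) = +0.146.
The image is virtual, upright and reduced, on the same side as the object.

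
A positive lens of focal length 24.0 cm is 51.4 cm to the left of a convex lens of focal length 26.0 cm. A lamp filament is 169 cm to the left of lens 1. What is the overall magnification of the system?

m = -1.67

Lens 1: 1/d_i1 = 1/(24.0) − 1/(169) = 0.03575, so d_i1 = 27.97 cm; m₁ = −d_i1/d_o1 = -0.1655.
d_o2 = 51.4 − (27.97) = 23.43 cm.
Lens 2: 1/d_i2 = 1/(26.0) − 1/(23.43) = -0.004219, so d_i2 = -237.0 cm; m₂ = −d_i2/d_o2 = +10.12.
m = m₁·m₂ = (-0.1655)(+10.12) = -1.67.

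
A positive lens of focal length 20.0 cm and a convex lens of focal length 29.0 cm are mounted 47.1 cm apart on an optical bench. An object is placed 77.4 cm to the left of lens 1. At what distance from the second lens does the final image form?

Lens 1: 1/d_i1 = 1/f₁ − 1/d_o1 = 1/(20.0) − 1/(77.4) = 0.03708, so d_i1 = 26.97 cm.
The intermediate image is 26.97 cm to the right of lens 1, which is 47.1 − (26.97) = 20.13 cm to the left of lens 2, so d_o2 = +20.13 cm.
Lens 2: 1/d_i2 = 1/f₂ − 1/d_o2 = 1/(29.0) − 1/(20.13) = -0.01519, so d_i2 = -65.8 cm.
The final image is virtual, 65.8 cm to the left of lens 2 (overall magnification ≈ -1.1).

65.8 cm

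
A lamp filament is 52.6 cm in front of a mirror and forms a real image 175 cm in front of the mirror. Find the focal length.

f = 40.4 cm (concave)

Real image ⇒ d_i = +175 cm.
1/f = 1/d_o + 1/d_i = 1/(52.6) + 1/(175) = 0.02473, so f = 40.4 cm.
Since f is positive, the mirror is concave.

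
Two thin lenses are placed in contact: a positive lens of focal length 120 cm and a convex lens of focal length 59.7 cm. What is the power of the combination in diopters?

P = +2.51 D

P₁ = 1/f₁ = 1/(1.20 m) = +0.8333 D; P₂ = 1/f₂ = 1/(0.597 m) = +1.675 D.
For thin lenses in contact, P = P₁ + P₂ = (+0.8333) + (+1.675) = +2.51 D.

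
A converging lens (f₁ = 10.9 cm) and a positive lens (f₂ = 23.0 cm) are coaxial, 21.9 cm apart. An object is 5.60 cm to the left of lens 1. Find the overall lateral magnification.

Lens 1: 1/d_i1 = 1/(10.9) − 1/(5.60) = -0.08683, so d_i1 = -11.52 cm; m₁ = −d_i1/d_o1 = +2.057.
d_o2 = 21.9 − (-11.52) = 33.42 cm.
Lens 2: 1/d_i2 = 1/(23.0) − 1/(33.42) = 0.01356, so d_i2 = 73.77 cm; m₂ = −d_i2/d_o2 = -2.207.
m = m₁·m₂ = (+2.057)(-2.207) = -4.54.

m = -4.54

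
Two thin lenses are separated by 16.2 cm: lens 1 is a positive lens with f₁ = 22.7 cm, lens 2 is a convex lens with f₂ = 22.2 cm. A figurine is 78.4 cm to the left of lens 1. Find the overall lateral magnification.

Lens 1: 1/d_i1 = 1/(22.7) − 1/(78.4) = 0.03130, so d_i1 = 31.95 cm; m₁ = −d_i1/d_o1 = -0.4075.
d_o2 = 16.2 − (31.95) = -15.75 cm (virtual object).
Lens 2: 1/d_i2 = 1/(22.2) − 1/(-15.75) = 0.1085, so d_i2 = 9.213 cm; m₂ = −d_i2/d_o2 = +0.5850.
m = m₁·m₂ = (-0.4075)(+0.5850) = -0.238.

m = -0.238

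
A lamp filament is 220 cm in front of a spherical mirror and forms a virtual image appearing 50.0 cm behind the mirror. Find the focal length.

Virtual image ⇒ d_i = −50.0 cm.
1/f = 1/d_o + 1/d_i = 1/(220) + 1/(-50.0) = -0.01545, so f = -64.7 cm.
Since f is negative, the spherical mirror is convex.

f = -64.7 cm (convex)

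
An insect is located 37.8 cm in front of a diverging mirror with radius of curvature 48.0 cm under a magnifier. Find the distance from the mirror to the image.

f = R/2 = 48.0/2 = 24.00 cm; for a diverging mirror, f = -24.00 cm.
Mirror equation: 1/v = 1/f − 1/u = 1/(-24.00) − 1/(37.8) = -0.04167 − 0.02646 = -0.06812, so v = -14.7 cm.
The image is virtual, upright and reduced, behind the mirror.

14.7 cm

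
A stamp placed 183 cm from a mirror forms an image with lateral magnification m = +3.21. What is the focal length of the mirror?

m = −d_i/d_o ⇒ d_i = −m·d_o = −(+3.21)·(183) = -587.4 cm.
1/f = 1/d_o + 1/d_i = 1/(183) + 1/(-587.4) = 0.003762, so f = 266 cm.
Since f is positive, the mirror is concave.

f = 266 cm (concave)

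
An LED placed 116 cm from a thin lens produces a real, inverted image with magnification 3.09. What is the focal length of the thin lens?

f = 87.6 cm (converging)

m = −d_i/d_o ⇒ d_i = −m·d_o = −(-3.09)·(116) = 358.4 cm.
1/f = 1/d_o + 1/d_i = 1/(116) + 1/(358.4) = 0.01141, so f = 87.6 cm.
Since f is positive, the thin lens is converging.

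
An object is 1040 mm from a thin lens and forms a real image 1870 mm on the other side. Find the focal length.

Real image ⇒ d_i = +1870 mm.
1/f = 1/d_o + 1/d_i = 1/(1040) + 1/(1870) = 0.001496, so f = 668 mm.
Since f is positive, the thin lens is converging.

f = 668 mm (converging)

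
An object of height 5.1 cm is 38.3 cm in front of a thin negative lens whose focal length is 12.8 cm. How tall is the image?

For a negative lens, f = -12.8 cm.
1/d_i = 1/f − 1/d_o = 1/(-12.80) − 1/(38.3) = -0.1042, so d_i = -9.594 cm.
m = −d_i/d_o = +0.2505.
|h_i| = |m|·h_o = 0.2505 × 5.1 = 1.28 cm. The image is virtual, upright and reduced, on the same side as the object.

1.28 cm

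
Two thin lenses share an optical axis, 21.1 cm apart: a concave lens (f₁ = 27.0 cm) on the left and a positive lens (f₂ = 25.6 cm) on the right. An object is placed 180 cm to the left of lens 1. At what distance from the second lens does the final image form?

60.1 cm

Lens 1 is diverging, so f₁ = −27.0 cm.
Lens 1: 1/d_i1 = 1/f₁ − 1/d_o1 = 1/(-27.0) − 1/(180) = -0.04259, so d_i1 = -23.48 cm.
The intermediate image is 23.48 cm to the left of lens 1 (virtual), which is 21.1 − (-23.48) = 44.58 cm to the left of lens 2, so d_o2 = +44.58 cm.
Lens 2: 1/d_i2 = 1/f₂ − 1/d_o2 = 1/(25.6) − 1/(44.58) = 0.01663, so d_i2 = 60.1 cm.
The final image is real, 60.1 cm to the right of lens 2 (overall magnification ≈ -0.18).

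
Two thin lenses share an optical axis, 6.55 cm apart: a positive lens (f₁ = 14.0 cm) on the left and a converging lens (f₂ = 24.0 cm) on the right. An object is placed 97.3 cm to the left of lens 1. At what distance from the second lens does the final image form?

Lens 1: 1/d_i1 = 1/f₁ − 1/d_o1 = 1/(14.0) − 1/(97.3) = 0.06115, so d_i1 = 16.35 cm.
The intermediate image is 16.35 cm to the right of lens 1, which lies 9.800 cm to the right of lens 2 — a virtual object — so d_o2 = −9.800 cm.
Lens 2: 1/d_i2 = 1/f₂ − 1/d_o2 = 1/(24.0) − 1/(-9.800) = 0.1437, so d_i2 = 6.96 cm.
The final image is real, 6.96 cm to the right of lens 2 (overall magnification ≈ -0.12).

6.96 cm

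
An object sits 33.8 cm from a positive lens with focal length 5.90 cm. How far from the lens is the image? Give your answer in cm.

7.15 cm

Thin-lens equation: 1/v = 1/f − 1/u = 1/(5.900) − 1/(33.8) = 0.1695 − 0.02959 = 0.1399, so v = 7.15 cm.
The image is real, inverted and reduced, on the far side of the lens.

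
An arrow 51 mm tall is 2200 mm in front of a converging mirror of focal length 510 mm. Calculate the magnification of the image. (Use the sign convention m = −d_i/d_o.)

m = -0.302

1/d_i = 1/f − 1/d_o = 1/(510.0) − 1/(2200) = 0.001506, so d_i = 663.9 mm.
m = −d_i/d_o = −(663.9)/(2200) = -0.302.
The image is real, inverted and reduced, in front of the mirror.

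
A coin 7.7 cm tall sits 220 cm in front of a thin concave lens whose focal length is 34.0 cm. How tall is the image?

For a concave lens, f = -34.0 cm.
1/d_i = 1/f − 1/d_o = 1/(-34.00) − 1/(220) = -0.03396, so d_i = -29.45 cm.
m = −d_i/d_o = +0.1339.
|h_i| = |m|·h_o = 0.1339 × 7.7 = 1.03 cm. The image is virtual, upright and reduced, on the same side as the object.

1.03 cm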